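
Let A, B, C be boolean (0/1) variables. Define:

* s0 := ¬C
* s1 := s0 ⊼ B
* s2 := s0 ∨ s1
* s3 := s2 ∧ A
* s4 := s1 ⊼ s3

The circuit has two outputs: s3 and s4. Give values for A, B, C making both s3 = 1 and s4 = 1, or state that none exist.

A=1, B=1, C=0

Check with A=1, B=1, C=0:
s0 = ¬C = ¬0 = 1
s1 = s0 ⊼ B = 1 ⊼ 1 = 0
s2 = s0 ∨ s1 = 1 ∨ 0 = 1
s3 = s2 ∧ A = 1 ∧ 1 = 1
s4 = s1 ⊼ s3 = 0 ⊼ 1 = 1
So s3 = 1 and s4 = 1.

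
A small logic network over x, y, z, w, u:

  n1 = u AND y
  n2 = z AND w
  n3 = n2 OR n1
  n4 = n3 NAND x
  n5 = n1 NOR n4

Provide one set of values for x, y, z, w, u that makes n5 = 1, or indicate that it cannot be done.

n5 = n1 NOR n4 must be 1, so both n1 = 0 and n4 = 0.
n1 = u AND y must be 0, so at least one of u, y is 0.
Check with x=1, y=0, z=1, w=1, u=0:
n1 = u AND y = 0 AND 0 = 0
n2 = z AND w = 1 AND 1 = 1
n3 = n2 OR n1 = 1 OR 0 = 1
n4 = n3 NAND x = 1 NAND 1 = 0
n5 = n1 NOR n4 = 0 NOR 0 = 1
So n5 = 1 as required.

x=1, y=0, z=1, w=1, u=0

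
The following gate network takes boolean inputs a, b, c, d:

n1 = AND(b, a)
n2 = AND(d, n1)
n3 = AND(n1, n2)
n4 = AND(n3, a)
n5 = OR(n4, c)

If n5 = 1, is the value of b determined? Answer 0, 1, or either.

Both values of b occur among assignments with n5 = 1:
  b=0: a=0, b=0, c=1, d=0
  b=1: a=0, b=1, c=1, d=0

either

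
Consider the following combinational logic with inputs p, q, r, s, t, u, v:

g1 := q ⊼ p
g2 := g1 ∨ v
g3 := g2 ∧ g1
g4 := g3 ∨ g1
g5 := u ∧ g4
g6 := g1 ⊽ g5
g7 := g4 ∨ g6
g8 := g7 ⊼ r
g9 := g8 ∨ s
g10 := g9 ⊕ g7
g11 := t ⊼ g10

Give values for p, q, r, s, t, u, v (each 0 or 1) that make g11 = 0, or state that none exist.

g11 = t ⊼ g10 must be 0, so both t = 1 and g10 = 1.
g10 = g9 ⊕ g7 must be 1, so g9 and g7 differ.
Check with p=1 q=0 r=1 s=0 t=1 u=0 v=1:
g1 = q ⊼ p = 0 ⊼ 1 = 1
g2 = g1 ∨ v = 1 ∨ 1 = 1
g3 = g2 ∧ g1 = 1 ∧ 1 = 1
g4 = g3 ∨ g1 = 1 ∨ 1 = 1
g5 = u ∧ g4 = 0 ∧ 1 = 0
g6 = g1 ⊽ g5 = 1 ⊽ 0 = 0
g7 = g4 ∨ g6 = 1 ∨ 0 = 1
g8 = g7 ⊼ r = 1 ⊼ 1 = 0
g9 = g8 ∨ s = 0 ∨ 0 = 0
g10 = g9 ⊕ g7 = 0 ⊕ 1 = 1
g11 = t ⊼ g10 = 1 ⊼ 1 = 0
So g11 = 0 as required.

p=1 q=0 r=1 s=0 t=1 u=0 v=1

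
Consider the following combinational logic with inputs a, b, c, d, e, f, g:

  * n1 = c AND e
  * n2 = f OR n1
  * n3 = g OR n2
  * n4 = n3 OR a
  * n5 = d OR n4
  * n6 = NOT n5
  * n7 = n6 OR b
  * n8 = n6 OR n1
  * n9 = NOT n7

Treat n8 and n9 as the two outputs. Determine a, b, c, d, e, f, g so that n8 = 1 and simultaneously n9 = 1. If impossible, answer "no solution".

Check with a=1, b=0, c=1, d=0, e=1, f=0, g=1:
n1 = c AND e = 1 AND 1 = 1
n2 = f OR n1 = 0 OR 1 = 1
n3 = g OR n2 = 1 OR 1 = 1
n4 = n3 OR a = 1 OR 1 = 1
n5 = d OR n4 = 0 OR 1 = 1
n6 = NOT n5 = NOT 1 = 0
n7 = n6 OR b = 0 OR 0 = 0
n8 = n6 OR n1 = 0 OR 1 = 1
n9 = NOT n7 = NOT 0 = 1
So n8 = 1 and n9 = 1.

a=1, b=0, c=1, d=0, e=1, f=0, g=1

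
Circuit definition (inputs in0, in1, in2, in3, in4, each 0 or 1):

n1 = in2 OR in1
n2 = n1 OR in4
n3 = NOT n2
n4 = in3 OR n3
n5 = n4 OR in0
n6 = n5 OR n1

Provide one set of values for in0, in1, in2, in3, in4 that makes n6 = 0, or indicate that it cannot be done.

n6 = n5 OR n1 must be 0, so both n5 = 0 and n1 = 0.
n5 = n4 OR in0 must be 0, so both n4 = 0 and in0 = 0.
Check with in0=0, in1=0, in2=0, in3=0, in4=1:
n1 = in2 OR in1 = 0 OR 0 = 0
n2 = n1 OR in4 = 0 OR 1 = 1
n3 = NOT n2 = NOT 1 = 0
n4 = in3 OR n3 = 0 OR 0 = 0
n5 = n4 OR in0 = 0 OR 0 = 0
n6 = n5 OR n1 = 0 OR 0 = 0
So n6 = 0 as required.

in0=0, in1=0, in2=0, in3=0, in4=1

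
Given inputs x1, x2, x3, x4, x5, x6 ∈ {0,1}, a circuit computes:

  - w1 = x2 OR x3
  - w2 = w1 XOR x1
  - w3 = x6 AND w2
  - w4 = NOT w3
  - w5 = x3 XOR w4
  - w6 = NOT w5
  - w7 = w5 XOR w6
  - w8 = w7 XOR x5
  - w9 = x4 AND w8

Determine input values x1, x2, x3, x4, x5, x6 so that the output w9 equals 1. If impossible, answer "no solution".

w9 = x4 AND w8 must be 1, so both x4 = 1 and w8 = 1.
w8 = w7 XOR x5 must be 1, so w7 and x5 differ.
Check with x1=1 x2=0 x3=1 x4=1 x5=0 x6=1:
w1 = x2 OR x3 = 0 OR 1 = 1
w2 = w1 XOR x1 = 1 XOR 1 = 0
w3 = x6 AND w2 = 1 AND 0 = 0
w4 = NOT w3 = NOT 0 = 1
w5 = x3 XOR w4 = 1 XOR 1 = 0
w6 = NOT w5 = NOT 0 = 1
w7 = w5 XOR w6 = 0 XOR 1 = 1
w8 = w7 XOR x5 = 1 XOR 0 = 1
w9 = x4 AND w8 = 1 AND 1 = 1
So w9 = 1 as required.

x1=1 x2=0 x3=1 x4=1 x5=0 x6=1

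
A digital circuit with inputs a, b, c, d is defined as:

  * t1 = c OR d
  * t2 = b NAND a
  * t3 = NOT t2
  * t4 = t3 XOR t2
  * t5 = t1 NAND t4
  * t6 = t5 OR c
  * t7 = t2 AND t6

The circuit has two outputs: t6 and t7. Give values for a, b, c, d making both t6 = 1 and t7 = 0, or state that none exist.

a=1, b=1, c=0, d=0

Check with a=1, b=1, c=0, d=0:
t1 = c OR d = 0 OR 0 = 0
t2 = b NAND a = 1 NAND 1 = 0
t3 = NOT t2 = NOT 0 = 1
t4 = t3 XOR t2 = 1 XOR 0 = 1
t5 = t1 NAND t4 = 0 NAND 1 = 1
t6 = t5 OR c = 1 OR 0 = 1
t7 = t2 AND t6 = 0 AND 1 = 0
So t6 = 1 and t7 = 0.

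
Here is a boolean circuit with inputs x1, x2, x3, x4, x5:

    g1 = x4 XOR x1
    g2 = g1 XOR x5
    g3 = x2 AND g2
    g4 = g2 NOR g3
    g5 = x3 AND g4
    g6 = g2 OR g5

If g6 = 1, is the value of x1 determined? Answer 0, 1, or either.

Both values of x1 occur among assignments with g6 = 1:
  x1=0: x1=0, x2=0, x3=0, x4=0, x5=1
  x1=1: x1=1, x2=0, x3=0, x4=0, x5=0

either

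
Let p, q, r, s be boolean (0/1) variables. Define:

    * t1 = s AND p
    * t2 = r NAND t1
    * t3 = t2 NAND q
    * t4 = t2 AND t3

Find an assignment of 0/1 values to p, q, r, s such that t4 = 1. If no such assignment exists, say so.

p=0, q=0, r=1, s=1

t4 = t2 AND t3 must be 1, so both t2 = 1 and t3 = 1.
t2 = r NAND t1 must be 1, so at least one of r, t1 is 0.
Check with p=0, q=0, r=1, s=1:
t1 = s AND p = 1 AND 0 = 0
t2 = r NAND t1 = 1 NAND 0 = 1
t3 = t2 NAND q = 1 NAND 0 = 1
t4 = t2 AND t3 = 1 AND 1 = 1
So t4 = 1 as required.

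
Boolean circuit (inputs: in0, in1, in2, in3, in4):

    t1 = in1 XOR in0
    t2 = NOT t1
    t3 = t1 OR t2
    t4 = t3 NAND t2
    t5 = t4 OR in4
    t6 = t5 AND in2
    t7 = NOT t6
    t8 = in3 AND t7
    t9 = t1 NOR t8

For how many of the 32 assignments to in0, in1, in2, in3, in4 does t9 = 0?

t9 = t1 NOR t8 must be 0, so at least one of t1, t8 is 1.
Enumerating the 32 input combinations, 22 give t9 = 0 and 10 give t9 = 1.

22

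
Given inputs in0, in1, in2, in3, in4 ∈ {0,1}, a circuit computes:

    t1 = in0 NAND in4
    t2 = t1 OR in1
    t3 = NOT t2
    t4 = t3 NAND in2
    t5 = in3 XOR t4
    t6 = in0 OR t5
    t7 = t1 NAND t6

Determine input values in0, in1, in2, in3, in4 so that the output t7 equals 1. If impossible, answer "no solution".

t7 = t1 NAND t6 must be 1, so at least one of t1, t6 is 0.
Check with in0=1 in1=1 in2=0 in3=0 in4=1:
t1 = in0 NAND in4 = 1 NAND 1 = 0
t2 = t1 OR in1 = 0 OR 1 = 1
t3 = NOT t2 = NOT 1 = 0
t4 = t3 NAND in2 = 0 NAND 0 = 1
t5 = in3 XOR t4 = 0 XOR 1 = 1
t6 = in0 OR t5 = 1 OR 1 = 1
t7 = t1 NAND t6 = 0 NAND 1 = 1
So t7 = 1 as required.

in0=1 in1=1 in2=0 in3=0 in4=1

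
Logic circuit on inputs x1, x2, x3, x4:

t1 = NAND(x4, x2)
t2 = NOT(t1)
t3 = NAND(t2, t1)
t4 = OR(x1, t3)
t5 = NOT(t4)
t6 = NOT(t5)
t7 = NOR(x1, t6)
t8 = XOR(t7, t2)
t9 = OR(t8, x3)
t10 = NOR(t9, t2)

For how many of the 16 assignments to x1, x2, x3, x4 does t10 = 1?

6

t10 = NOR(t9, t2) must be 1, so both t9 = 0 and t2 = 0.
Satisfying assignments:
  x1=0, x2=0, x3=0, x4=0
  x1=0, x2=0, x3=0, x4=1
  x1=0, x2=1, x3=0, x4=0
  x1=1, x2=0, x3=0, x4=0
  x1=1, x2=0, x3=0, x4=1
  x1=1, x2=1, x3=0, x4=0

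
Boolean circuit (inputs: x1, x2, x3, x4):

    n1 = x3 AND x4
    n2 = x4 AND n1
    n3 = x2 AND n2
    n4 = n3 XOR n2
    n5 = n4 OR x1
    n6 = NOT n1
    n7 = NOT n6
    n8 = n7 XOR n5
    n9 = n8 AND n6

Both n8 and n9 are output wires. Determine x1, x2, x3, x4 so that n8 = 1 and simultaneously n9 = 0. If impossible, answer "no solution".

Check with x1=0, x2=1, x3=1, x4=1:
n1 = x3 AND x4 = 1 AND 1 = 1
n2 = x4 AND n1 = 1 AND 1 = 1
n3 = x2 AND n2 = 1 AND 1 = 1
n4 = n3 XOR n2 = 1 XOR 1 = 0
n5 = n4 OR x1 = 0 OR 0 = 0
n6 = NOT n1 = NOT 1 = 0
n7 = NOT n6 = NOT 0 = 1
n8 = n7 XOR n5 = 1 XOR 0 = 1
n9 = n8 AND n6 = 1 AND 0 = 0
So n8 = 1 and n9 = 0.

x1=0, x2=1, x3=1, x4=1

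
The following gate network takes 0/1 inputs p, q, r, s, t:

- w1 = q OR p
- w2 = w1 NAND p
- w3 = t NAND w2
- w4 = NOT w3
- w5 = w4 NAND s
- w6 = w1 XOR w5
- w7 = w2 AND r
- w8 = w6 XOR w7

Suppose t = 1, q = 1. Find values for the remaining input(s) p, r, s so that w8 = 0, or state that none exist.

Check with t = 1, q = 1 and p=1, r=1, s=0:
w1 = q OR p = 1 OR 1 = 1
w2 = w1 NAND p = 1 NAND 1 = 0
w3 = t NAND w2 = 1 NAND 0 = 1
w4 = NOT w3 = NOT 1 = 0
w5 = w4 NAND s = 0 NAND 0 = 1
w6 = w1 XOR w5 = 1 XOR 1 = 0
w7 = w2 AND r = 0 AND 1 = 0
w8 = w6 XOR w7 = 0 XOR 0 = 0
So w8 = 0.

p=1, r=1, s=0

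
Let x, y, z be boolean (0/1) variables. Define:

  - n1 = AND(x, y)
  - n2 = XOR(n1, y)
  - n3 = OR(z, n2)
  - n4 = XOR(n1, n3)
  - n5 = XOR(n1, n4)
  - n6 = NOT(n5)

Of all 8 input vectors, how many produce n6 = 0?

n6 = NOT(n5) must be 0, so n5 = 1.
Enumerating the 8 input combinations, 5 give n6 = 0 and 3 give n6 = 1.

5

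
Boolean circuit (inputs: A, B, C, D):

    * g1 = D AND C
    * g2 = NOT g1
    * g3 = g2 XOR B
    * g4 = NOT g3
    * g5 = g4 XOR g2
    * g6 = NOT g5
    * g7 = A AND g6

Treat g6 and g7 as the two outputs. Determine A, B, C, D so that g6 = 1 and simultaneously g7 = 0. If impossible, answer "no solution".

A=0, B=1, C=1, D=1

Check with A=0, B=1, C=1, D=1:
g1 = D AND C = 1 AND 1 = 1
g2 = NOT g1 = NOT 1 = 0
g3 = g2 XOR B = 0 XOR 1 = 1
g4 = NOT g3 = NOT 1 = 0
g5 = g4 XOR g2 = 0 XOR 0 = 0
g6 = NOT g5 = NOT 0 = 1
g7 = A AND g6 = 0 AND 1 = 0
So g6 = 1 and g7 = 0.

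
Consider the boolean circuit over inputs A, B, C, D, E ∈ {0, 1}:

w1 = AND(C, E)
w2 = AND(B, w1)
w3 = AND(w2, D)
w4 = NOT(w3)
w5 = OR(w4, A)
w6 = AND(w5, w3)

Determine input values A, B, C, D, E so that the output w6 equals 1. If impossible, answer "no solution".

A=1 B=1 C=1 D=1 E=1

Check with A=1 B=1 C=1 D=1 E=1:
w1 = AND(C, E) = AND(1, 1) = 1
w2 = AND(B, w1) = AND(1, 1) = 1
w3 = AND(w2, D) = AND(1, 1) = 1
w4 = NOT(w3) = NOT 1 = 0
w5 = OR(w4, A) = OR(0, 1) = 1
w6 = AND(w5, w3) = AND(1, 1) = 1
So w6 = 1 as required.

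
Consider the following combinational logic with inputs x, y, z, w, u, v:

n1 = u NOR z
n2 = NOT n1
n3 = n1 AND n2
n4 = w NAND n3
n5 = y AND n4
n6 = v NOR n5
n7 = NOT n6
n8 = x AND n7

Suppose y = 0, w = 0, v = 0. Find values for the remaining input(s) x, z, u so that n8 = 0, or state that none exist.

x=1, z=1, u=1

n8 = x AND n7 must be 0, so at least one of x, n7 is 0.
Check with y = 0, w = 0, v = 0 and x=1, z=1, u=1:
n1 = u NOR z = 1 NOR 1 = 0
n2 = NOT n1 = NOT 0 = 1
n3 = n1 AND n2 = 0 AND 1 = 0
n4 = w NAND n3 = 0 NAND 0 = 1
n5 = y AND n4 = 0 AND 1 = 0
n6 = v NOR n5 = 0 NOR 0 = 1
n7 = NOT n6 = NOT 1 = 0
n8 = x AND n7 = 1 AND 0 = 0
So n8 = 0.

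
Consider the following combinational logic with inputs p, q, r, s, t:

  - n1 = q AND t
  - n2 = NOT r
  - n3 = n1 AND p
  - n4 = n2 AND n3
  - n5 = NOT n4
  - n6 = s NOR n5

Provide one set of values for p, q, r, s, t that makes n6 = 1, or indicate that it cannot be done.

p=1 q=1 r=0 s=0 t=1

n6 = s NOR n5 must be 1, so both s = 0 and n5 = 0.
n5 = NOT n4 must be 0, so n4 = 1.
Check with p=1 q=1 r=0 s=0 t=1:
n1 = q AND t = 1 AND 1 = 1
n2 = NOT r = NOT 0 = 1
n3 = n1 AND p = 1 AND 1 = 1
n4 = n2 AND n3 = 1 AND 1 = 1
n5 = NOT n4 = NOT 1 = 0
n6 = s NOR n5 = 0 NOR 0 = 1
So n6 = 1 as required.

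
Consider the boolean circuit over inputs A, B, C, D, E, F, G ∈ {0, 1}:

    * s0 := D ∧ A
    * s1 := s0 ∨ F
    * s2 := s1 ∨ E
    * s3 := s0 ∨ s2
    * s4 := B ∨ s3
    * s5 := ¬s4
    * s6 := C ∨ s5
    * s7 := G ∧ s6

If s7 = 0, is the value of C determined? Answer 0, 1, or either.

Both values of C occur among assignments with s7 = 0:
  C=0: A=0, B=0, C=0, D=0, E=0, F=0, G=0
  C=1: A=0, B=0, C=1, D=0, E=0, F=0, G=0

either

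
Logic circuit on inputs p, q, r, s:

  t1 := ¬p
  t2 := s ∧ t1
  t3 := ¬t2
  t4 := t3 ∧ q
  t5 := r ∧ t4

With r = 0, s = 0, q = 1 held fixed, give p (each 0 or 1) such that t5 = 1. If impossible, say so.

no solution exists

With r = 0, s = 0, q = 1 fixed, none of the 2 settings of p give t5 = 1.
For example, with p=1:
t1 = ¬p = ¬1 = 0
t2 = s ∧ t1 = 0 ∧ 0 = 0
t3 = ¬t2 = ¬0 = 1
t4 = t3 ∧ q = 1 ∧ 1 = 1
t5 = r ∧ t4 = 0 ∧ 1 = 0
giving t5 = 0 ≠ 1.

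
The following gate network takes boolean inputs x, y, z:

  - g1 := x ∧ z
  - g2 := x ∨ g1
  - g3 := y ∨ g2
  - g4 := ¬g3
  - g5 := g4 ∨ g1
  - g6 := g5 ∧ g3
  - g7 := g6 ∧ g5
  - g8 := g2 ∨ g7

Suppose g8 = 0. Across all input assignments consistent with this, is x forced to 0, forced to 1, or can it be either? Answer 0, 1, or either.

0

g8 = g2 ∨ g7 must be 0, so both g2 = 0 and g7 = 0.
g2 = x ∨ g1 must be 0, so both x = 0 and g1 = 0.
Every assignment with g8 = 0 has x = 0; there are 4 such assignment(s).
  x=0, y=0, z=0
  x=0, y=0, z=1
  x=0, y=1, z=0
  x=0, y=1, z=1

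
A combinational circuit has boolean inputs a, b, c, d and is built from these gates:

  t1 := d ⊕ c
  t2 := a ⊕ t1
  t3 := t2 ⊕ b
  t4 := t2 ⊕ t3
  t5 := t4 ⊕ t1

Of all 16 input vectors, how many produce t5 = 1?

t5 = t4 ⊕ t1 must be 1, so t4 and t1 differ.
Enumerating the 16 input combinations, 8 give t5 = 1 and 8 give t5 = 0.

8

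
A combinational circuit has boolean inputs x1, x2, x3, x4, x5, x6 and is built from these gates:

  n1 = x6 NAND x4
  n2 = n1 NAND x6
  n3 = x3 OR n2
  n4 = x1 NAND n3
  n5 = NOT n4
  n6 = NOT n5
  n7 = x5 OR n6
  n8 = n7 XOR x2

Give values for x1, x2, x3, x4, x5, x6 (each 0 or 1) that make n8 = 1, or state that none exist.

x1=1, x2=1, x3=1, x4=1, x5=0, x6=1

n8 = n7 XOR x2 must be 1, so n7 and x2 differ.
Check with x1=1, x2=1, x3=1, x4=1, x5=0, x6=1:
n1 = x6 NAND x4 = 1 NAND 1 = 0
n2 = n1 NAND x6 = 0 NAND 1 = 1
n3 = x3 OR n2 = 1 OR 1 = 1
n4 = x1 NAND n3 = 1 NAND 1 = 0
n5 = NOT n4 = NOT 0 = 1
n6 = NOT n5 = NOT 1 = 0
n7 = x5 OR n6 = 0 OR 0 = 0
n8 = n7 XOR x2 = 0 XOR 1 = 1
So n8 = 1 as required.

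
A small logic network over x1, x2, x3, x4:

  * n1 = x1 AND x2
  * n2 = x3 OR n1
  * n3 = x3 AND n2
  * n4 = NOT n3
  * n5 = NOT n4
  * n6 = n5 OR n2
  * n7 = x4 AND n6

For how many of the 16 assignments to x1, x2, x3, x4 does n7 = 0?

11

n7 = x4 AND n6 must be 0, so at least one of x4, n6 is 0.
Enumerating the 16 input combinations, 11 give n7 = 0 and 5 give n7 = 1.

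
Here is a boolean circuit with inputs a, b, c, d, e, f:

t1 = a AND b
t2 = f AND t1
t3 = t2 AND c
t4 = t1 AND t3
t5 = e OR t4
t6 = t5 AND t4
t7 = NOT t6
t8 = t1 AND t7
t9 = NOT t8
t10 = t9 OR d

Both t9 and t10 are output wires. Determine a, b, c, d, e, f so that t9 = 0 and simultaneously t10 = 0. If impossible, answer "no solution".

Check with a=1, b=1, c=0, d=0, e=1, f=1:
t1 = a AND b = 1 AND 1 = 1
t2 = f AND t1 = 1 AND 1 = 1
t3 = t2 AND c = 1 AND 0 = 0
t4 = t1 AND t3 = 1 AND 0 = 0
t5 = e OR t4 = 1 OR 0 = 1
t6 = t5 AND t4 = 1 AND 0 = 0
t7 = NOT t6 = NOT 0 = 1
t8 = t1 AND t7 = 1 AND 1 = 1
t9 = NOT t8 = NOT 1 = 0
t10 = t9 OR d = 0 OR 0 = 0
So t9 = 0 and t10 = 0.

a=1, b=1, c=0, d=0, e=1, f=1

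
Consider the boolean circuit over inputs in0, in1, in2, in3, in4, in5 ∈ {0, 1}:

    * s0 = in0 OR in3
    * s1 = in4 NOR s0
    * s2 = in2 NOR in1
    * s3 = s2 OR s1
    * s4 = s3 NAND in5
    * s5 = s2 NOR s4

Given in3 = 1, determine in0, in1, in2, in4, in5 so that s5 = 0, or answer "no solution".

in0=0, in1=0, in2=1, in4=0, in5=0

s5 = s2 NOR s4 must be 0, so at least one of s2, s4 is 1.
Check with in3 = 1 and in0=0, in1=0, in2=1, in4=0, in5=0:
s0 = in0 OR in3 = 0 OR 1 = 1
s1 = in4 NOR s0 = 0 NOR 1 = 0
s2 = in2 NOR in1 = 1 NOR 0 = 0
s3 = s2 OR s1 = 0 OR 0 = 0
s4 = s3 NAND in5 = 0 NAND 0 = 1
s5 = s2 NOR s4 = 0 NOR 1 = 0
So s5 = 0.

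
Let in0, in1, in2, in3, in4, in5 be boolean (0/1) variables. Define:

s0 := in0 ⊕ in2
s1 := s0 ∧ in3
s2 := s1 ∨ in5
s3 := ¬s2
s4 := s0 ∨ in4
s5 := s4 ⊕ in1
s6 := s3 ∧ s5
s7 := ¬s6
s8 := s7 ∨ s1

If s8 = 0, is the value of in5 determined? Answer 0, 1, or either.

0

s8 = s7 ∨ s1 must be 0, so both s7 = 0 and s1 = 0.
s7 = ¬s6 must be 0, so s6 = 1.
Every assignment with s8 = 0 has in5 = 0; there are 12 such assignment(s).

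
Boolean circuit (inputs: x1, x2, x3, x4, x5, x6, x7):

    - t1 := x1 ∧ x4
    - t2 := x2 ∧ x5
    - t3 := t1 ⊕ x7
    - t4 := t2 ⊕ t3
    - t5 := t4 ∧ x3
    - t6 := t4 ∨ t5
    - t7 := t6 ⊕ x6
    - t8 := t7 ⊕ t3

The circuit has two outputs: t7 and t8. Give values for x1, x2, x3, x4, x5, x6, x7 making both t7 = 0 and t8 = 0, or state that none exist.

x1=1, x2=0, x3=1, x4=1, x5=1, x6=0, x7=1

Check with x1=1, x2=0, x3=1, x4=1, x5=1, x6=0, x7=1:
t1 = x1 ∧ x4 = 1 ∧ 1 = 1
t2 = x2 ∧ x5 = 0 ∧ 1 = 0
t3 = t1 ⊕ x7 = 1 ⊕ 1 = 0
t4 = t2 ⊕ t3 = 0 ⊕ 0 = 0
t5 = t4 ∧ x3 = 0 ∧ 1 = 0
t6 = t4 ∨ t5 = 0 ∨ 0 = 0
t7 = t6 ⊕ x6 = 0 ⊕ 0 = 0
t8 = t7 ⊕ t3 = 0 ⊕ 0 = 0
So t7 = 0 and t8 = 0.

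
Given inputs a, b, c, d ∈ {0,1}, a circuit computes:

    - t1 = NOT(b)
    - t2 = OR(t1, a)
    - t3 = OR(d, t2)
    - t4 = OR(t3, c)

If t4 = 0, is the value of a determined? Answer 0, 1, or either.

t4 = OR(t3, c) must be 0, so both t3 = 0 and c = 0.
t3 = OR(d, t2) must be 0, so both d = 0 and t2 = 0.
t2 = OR(t1, a) must be 0, so both t1 = 0 and a = 0.
Every assignment with t4 = 0 has a = 0; there are 1 such assignment(s).
  a=0, b=1, c=0, d=0

0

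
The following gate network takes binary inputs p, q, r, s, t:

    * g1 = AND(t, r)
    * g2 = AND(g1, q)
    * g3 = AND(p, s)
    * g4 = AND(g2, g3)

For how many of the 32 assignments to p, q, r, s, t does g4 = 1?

1

g4 = AND(g2, g3) must be 1, so both g2 = 1 and g3 = 1.
g2 = AND(g1, q) must be 1, so both g1 = 1 and q = 1.
g3 = AND(p, s) must be 1, so both p = 1 and s = 1.
Satisfying assignments:
  p=1, q=1, r=1, s=1, t=1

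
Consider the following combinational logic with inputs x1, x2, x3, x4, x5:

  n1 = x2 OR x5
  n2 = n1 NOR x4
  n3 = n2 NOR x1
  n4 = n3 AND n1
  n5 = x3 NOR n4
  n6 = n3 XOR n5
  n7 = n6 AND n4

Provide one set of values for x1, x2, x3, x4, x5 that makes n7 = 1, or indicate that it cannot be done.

x1=0, x2=0, x3=0, x4=0, x5=1

Check with x1=0, x2=0, x3=0, x4=0, x5=1:
n1 = x2 OR x5 = 0 OR 1 = 1
n2 = n1 NOR x4 = 1 NOR 0 = 0
n3 = n2 NOR x1 = 0 NOR 0 = 1
n4 = n3 AND n1 = 1 AND 1 = 1
n5 = x3 NOR n4 = 0 NOR 1 = 0
n6 = n3 XOR n5 = 1 XOR 0 = 1
n7 = n6 AND n4 = 1 AND 1 = 1
So n7 = 1 as required.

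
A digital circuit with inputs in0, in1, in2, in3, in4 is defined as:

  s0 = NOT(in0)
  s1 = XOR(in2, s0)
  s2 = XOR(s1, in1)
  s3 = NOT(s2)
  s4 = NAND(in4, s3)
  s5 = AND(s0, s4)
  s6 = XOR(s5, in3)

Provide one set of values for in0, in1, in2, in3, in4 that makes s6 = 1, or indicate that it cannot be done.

s6 = XOR(s5, in3) must be 1, so s5 and in3 differ.
Check with in0=1 in1=0 in2=0 in3=1 in4=0:
s0 = NOT(in0) = NOT 1 = 0
s1 = XOR(in2, s0) = XOR(0, 0) = 0
s2 = XOR(s1, in1) = XOR(0, 0) = 0
s3 = NOT(s2) = NOT 0 = 1
s4 = NAND(in4, s3) = NAND(0, 1) = 1
s5 = AND(s0, s4) = AND(0, 1) = 0
s6 = XOR(s5, in3) = XOR(0, 1) = 1
So s6 = 1 as required.

in0=1 in1=0 in2=0 in3=1 in4=0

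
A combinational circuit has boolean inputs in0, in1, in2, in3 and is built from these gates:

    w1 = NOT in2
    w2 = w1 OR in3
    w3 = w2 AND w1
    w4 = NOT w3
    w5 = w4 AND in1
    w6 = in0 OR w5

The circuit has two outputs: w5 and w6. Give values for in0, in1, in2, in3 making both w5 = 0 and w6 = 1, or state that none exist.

Check with in0=1, in1=1, in2=0, in3=0:
w1 = NOT in2 = NOT 0 = 1
w2 = w1 OR in3 = 1 OR 0 = 1
w3 = w2 AND w1 = 1 AND 1 = 1
w4 = NOT w3 = NOT 1 = 0
w5 = w4 AND in1 = 0 AND 1 = 0
w6 = in0 OR w5 = 1 OR 0 = 1
So w5 = 0 and w6 = 1.

in0=1, in1=1, in2=0, in3=0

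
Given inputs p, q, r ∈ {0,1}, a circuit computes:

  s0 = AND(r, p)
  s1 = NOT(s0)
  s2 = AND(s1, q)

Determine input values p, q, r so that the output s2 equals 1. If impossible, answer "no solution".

Check with p=1, q=1, r=0:
s0 = AND(r, p) = AND(0, 1) = 0
s1 = NOT(s0) = NOT 0 = 1
s2 = AND(s1, q) = AND(1, 1) = 1
So s2 = 1 as required.

p=1, q=1, r=0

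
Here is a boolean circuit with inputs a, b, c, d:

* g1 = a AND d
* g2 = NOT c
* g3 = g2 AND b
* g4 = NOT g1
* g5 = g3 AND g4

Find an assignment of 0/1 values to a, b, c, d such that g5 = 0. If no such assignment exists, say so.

g5 = g3 AND g4 must be 0, so at least one of g3, g4 is 0.
Check with a=0, b=0, c=0, d=0:
g1 = a AND d = 0 AND 0 = 0
g2 = NOT c = NOT 0 = 1
g3 = g2 AND b = 1 AND 0 = 0
g4 = NOT g1 = NOT 0 = 1
g5 = g3 AND g4 = 0 AND 1 = 0
So g5 = 0 as required.

a=0, b=0, c=0, d=0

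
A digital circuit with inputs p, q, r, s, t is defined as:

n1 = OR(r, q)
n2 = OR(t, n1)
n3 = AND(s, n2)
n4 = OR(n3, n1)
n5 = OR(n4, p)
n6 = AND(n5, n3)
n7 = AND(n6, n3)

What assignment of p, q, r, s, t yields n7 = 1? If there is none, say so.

p=1, q=0, r=0, s=1, t=1

n7 = AND(n6, n3) must be 1, so both n6 = 1 and n3 = 1.
n6 = AND(n5, n3) must be 1, so both n5 = 1 and n3 = 1.
Check with p=1, q=0, r=0, s=1, t=1:
n1 = OR(r, q) = OR(0, 0) = 0
n2 = OR(t, n1) = OR(1, 0) = 1
n3 = AND(s, n2) = AND(1, 1) = 1
n4 = OR(n3, n1) = OR(1, 0) = 1
n5 = OR(n4, p) = OR(1, 1) = 1
n6 = AND(n5, n3) = AND(1, 1) = 1
n7 = AND(n6, n3) = AND(1, 1) = 1
So n7 = 1 as required.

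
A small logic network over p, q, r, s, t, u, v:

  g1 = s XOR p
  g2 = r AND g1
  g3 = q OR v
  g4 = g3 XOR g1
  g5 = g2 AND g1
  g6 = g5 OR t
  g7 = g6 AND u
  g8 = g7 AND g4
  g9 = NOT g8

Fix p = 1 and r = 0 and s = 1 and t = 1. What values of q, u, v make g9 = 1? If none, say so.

g9 = NOT g8 must be 1, so g8 = 0.
g8 = g7 AND g4 must be 0, so at least one of g7, g4 is 0.
Check with p = 1 and r = 0 and s = 1 and t = 1 and q=1, u=0, v=0:
g1 = s XOR p = 1 XOR 1 = 0
g2 = r AND g1 = 0 AND 0 = 0
g3 = q OR v = 1 OR 0 = 1
g4 = g3 XOR g1 = 1 XOR 0 = 1
g5 = g2 AND g1 = 0 AND 0 = 0
g6 = g5 OR t = 0 OR 1 = 1
g7 = g6 AND u = 1 AND 0 = 0
g8 = g7 AND g4 = 0 AND 1 = 0
g9 = NOT g8 = NOT 0 = 1
So g9 = 1.

q=1, u=0, v=0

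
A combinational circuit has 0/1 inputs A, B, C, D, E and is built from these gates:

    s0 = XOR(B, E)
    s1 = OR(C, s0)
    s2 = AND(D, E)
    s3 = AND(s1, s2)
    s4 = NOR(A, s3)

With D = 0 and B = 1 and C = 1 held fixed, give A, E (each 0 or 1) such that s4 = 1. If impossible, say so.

s4 = NOR(A, s3) must be 1, so both A = 0 and s3 = 0.
Check with D = 0 and B = 1 and C = 1 and A=0, E=1:
s0 = XOR(B, E) = XOR(1, 1) = 0
s1 = OR(C, s0) = OR(1, 0) = 1
s2 = AND(D, E) = AND(0, 1) = 0
s3 = AND(s1, s2) = AND(1, 0) = 0
s4 = NOR(A, s3) = NOR(0, 0) = 1
So s4 = 1.

A=0, E=1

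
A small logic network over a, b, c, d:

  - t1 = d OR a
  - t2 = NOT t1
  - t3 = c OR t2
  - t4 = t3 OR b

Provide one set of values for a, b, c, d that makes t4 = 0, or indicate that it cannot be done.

Check with a=1 b=0 c=0 d=0:
t1 = d OR a = 0 OR 1 = 1
t2 = NOT t1 = NOT 1 = 0
t3 = c OR t2 = 0 OR 0 = 0
t4 = t3 OR b = 0 OR 0 = 0
So t4 = 0 as required.

a=1 b=0 c=0 d=0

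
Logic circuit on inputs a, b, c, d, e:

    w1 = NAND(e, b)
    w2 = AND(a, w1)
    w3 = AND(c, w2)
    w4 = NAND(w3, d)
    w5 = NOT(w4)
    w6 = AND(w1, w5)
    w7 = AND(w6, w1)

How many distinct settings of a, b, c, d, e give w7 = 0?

w7 = AND(w6, w1) must be 0, so at least one of w6, w1 is 0.
Enumerating the 32 input combinations, 29 give w7 = 0 and 3 give w7 = 1.

29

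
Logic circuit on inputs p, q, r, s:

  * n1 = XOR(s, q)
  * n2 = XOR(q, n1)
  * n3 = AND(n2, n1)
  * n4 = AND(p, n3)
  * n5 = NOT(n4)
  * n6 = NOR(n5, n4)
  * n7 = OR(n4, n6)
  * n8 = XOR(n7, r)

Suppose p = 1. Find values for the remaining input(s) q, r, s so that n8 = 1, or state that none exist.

q=0, r=1, s=0

Check with p = 1 and q=0, r=1, s=0:
n1 = XOR(s, q) = XOR(0, 0) = 0
n2 = XOR(q, n1) = XOR(0, 0) = 0
n3 = AND(n2, n1) = AND(0, 0) = 0
n4 = AND(p, n3) = AND(1, 0) = 0
n5 = NOT(n4) = NOT 0 = 1
n6 = NOR(n5, n4) = NOR(1, 0) = 0
n7 = OR(n4, n6) = OR(0, 0) = 0
n8 = XOR(n7, r) = XOR(0, 1) = 1
So n8 = 1.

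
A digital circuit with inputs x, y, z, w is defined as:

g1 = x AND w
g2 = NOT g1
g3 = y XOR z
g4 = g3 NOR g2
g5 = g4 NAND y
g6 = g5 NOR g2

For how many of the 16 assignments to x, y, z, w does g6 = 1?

g6 = g5 NOR g2 must be 1, so both g5 = 0 and g2 = 0.
g5 = g4 NAND y must be 0, so both g4 = 1 and y = 1.
g2 = NOT g1 must be 0, so g1 = 1.
Satisfying assignments:
  x=1, y=1, z=1, w=1

1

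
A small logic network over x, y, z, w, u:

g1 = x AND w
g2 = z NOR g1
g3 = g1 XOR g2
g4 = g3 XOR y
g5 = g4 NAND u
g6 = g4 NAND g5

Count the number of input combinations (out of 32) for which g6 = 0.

8

g6 = g4 NAND g5 must be 0, so both g4 = 1 and g5 = 1.
g4 = g3 XOR y must be 1, so g3 and y differ.
Enumerating the 32 input combinations, 8 give g6 = 0 and 24 give g6 = 1.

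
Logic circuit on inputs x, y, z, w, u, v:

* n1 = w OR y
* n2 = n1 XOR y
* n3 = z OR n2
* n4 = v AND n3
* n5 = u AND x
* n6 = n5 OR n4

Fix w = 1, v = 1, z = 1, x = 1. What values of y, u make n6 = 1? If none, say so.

Check with w = 1, v = 1, z = 1, x = 1 and y=0, u=0:
n1 = w OR y = 1 OR 0 = 1
n2 = n1 XOR y = 1 XOR 0 = 1
n3 = z OR n2 = 1 OR 1 = 1
n4 = v AND n3 = 1 AND 1 = 1
n5 = u AND x = 0 AND 1 = 0
n6 = n5 OR n4 = 0 OR 1 = 1
So n6 = 1.

y=0, u=0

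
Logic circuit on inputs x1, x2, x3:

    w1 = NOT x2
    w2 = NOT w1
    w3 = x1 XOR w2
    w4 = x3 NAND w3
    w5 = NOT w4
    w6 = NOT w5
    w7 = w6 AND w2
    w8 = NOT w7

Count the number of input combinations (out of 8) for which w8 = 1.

5

w8 = NOT w7 must be 1, so w7 = 0.
w7 = w6 AND w2 must be 0, so at least one of w6, w2 is 0.
Enumerating the 8 input combinations, 5 give w8 = 1 and 3 give w8 = 0.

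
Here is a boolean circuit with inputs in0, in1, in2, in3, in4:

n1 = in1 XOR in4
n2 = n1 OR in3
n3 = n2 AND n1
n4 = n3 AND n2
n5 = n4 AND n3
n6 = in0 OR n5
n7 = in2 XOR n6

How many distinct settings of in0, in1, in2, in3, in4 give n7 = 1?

16

n7 = in2 XOR n6 must be 1, so in2 and n6 differ.
Enumerating the 32 input combinations, 16 give n7 = 1 and 16 give n7 = 0.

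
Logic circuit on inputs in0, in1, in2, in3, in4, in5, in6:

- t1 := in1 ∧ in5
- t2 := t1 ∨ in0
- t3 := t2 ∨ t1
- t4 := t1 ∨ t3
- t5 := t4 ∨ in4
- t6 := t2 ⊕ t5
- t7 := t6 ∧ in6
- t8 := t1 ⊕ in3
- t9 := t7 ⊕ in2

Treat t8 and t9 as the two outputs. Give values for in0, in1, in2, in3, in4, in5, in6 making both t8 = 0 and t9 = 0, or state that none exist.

in0=1, in1=1, in2=0, in3=1, in4=1, in5=1, in6=0

Check with in0=1, in1=1, in2=0, in3=1, in4=1, in5=1, in6=0:
t1 = in1 ∧ in5 = 1 ∧ 1 = 1
t2 = t1 ∨ in0 = 1 ∨ 1 = 1
t3 = t2 ∨ t1 = 1 ∨ 1 = 1
t4 = t1 ∨ t3 = 1 ∨ 1 = 1
t5 = t4 ∨ in4 = 1 ∨ 1 = 1
t6 = t2 ⊕ t5 = 1 ⊕ 1 = 0
t7 = t6 ∧ in6 = 0 ∧ 0 = 0
t8 = t1 ⊕ in3 = 1 ⊕ 1 = 0
t9 = t7 ⊕ in2 = 0 ⊕ 0 = 0
So t8 = 0 and t9 = 0.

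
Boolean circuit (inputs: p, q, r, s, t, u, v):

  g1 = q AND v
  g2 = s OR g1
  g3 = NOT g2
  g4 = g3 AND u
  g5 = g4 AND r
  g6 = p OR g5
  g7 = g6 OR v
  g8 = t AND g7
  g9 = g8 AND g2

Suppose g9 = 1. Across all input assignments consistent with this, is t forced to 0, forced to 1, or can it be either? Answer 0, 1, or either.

g9 = g8 AND g2 must be 1, so both g8 = 1 and g2 = 1.
Every assignment with g9 = 1 has t = 1; there are 32 such assignment(s).

1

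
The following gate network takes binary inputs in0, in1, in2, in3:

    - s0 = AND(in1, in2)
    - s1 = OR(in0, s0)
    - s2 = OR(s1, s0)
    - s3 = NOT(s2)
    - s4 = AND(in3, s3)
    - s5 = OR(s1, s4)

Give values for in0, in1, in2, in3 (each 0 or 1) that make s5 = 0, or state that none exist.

in0=0 in1=1 in2=0 in3=0

Check with in0=0 in1=1 in2=0 in3=0:
s0 = AND(in1, in2) = AND(1, 0) = 0
s1 = OR(in0, s0) = OR(0, 0) = 0
s2 = OR(s1, s0) = OR(0, 0) = 0
s3 = NOT(s2) = NOT 0 = 1
s4 = AND(in3, s3) = AND(0, 1) = 0
s5 = OR(s1, s4) = OR(0, 0) = 0
So s5 = 0 as required.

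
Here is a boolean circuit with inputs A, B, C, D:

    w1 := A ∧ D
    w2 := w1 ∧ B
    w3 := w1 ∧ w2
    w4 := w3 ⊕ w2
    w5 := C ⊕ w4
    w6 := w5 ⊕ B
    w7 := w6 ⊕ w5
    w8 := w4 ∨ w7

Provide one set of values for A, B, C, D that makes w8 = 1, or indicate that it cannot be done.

A=0, B=1, C=0, D=1

Check with A=0, B=1, C=0, D=1:
w1 = A ∧ D = 0 ∧ 1 = 0
w2 = w1 ∧ B = 0 ∧ 1 = 0
w3 = w1 ∧ w2 = 0 ∧ 0 = 0
w4 = w3 ⊕ w2 = 0 ⊕ 0 = 0
w5 = C ⊕ w4 = 0 ⊕ 0 = 0
w6 = w5 ⊕ B = 0 ⊕ 1 = 1
w7 = w6 ⊕ w5 = 1 ⊕ 0 = 1
w8 = w4 ∨ w7 = 0 ∨ 1 = 1
So w8 = 1 as required.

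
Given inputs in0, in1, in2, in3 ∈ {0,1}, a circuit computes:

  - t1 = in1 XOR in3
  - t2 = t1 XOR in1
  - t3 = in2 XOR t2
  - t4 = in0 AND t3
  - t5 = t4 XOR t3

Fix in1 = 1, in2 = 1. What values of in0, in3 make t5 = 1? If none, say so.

Check with in1 = 1, in2 = 1 and in0=0, in3=0:
t1 = in1 XOR in3 = 1 XOR 0 = 1
t2 = t1 XOR in1 = 1 XOR 1 = 0
t3 = in2 XOR t2 = 1 XOR 0 = 1
t4 = in0 AND t3 = 0 AND 1 = 0
t5 = t4 XOR t3 = 0 XOR 1 = 1
So t5 = 1.

in0=0, in3=0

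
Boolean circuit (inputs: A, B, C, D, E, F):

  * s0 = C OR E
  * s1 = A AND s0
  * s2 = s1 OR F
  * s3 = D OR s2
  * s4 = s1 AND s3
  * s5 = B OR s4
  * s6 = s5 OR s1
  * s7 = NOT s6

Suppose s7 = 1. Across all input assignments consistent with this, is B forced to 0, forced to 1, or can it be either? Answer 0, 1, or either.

s7 = NOT s6 must be 1, so s6 = 0.
s6 = s5 OR s1 must be 0, so both s5 = 0 and s1 = 0.
Every assignment with s7 = 1 has B = 0; there are 20 such assignment(s).

0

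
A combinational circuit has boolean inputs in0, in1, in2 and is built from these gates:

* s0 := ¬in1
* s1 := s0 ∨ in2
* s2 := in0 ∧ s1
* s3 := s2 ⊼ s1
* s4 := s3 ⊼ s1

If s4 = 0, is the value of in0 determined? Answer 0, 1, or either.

s4 = s3 ⊼ s1 must be 0, so both s3 = 1 and s1 = 1.
Every assignment with s4 = 0 has in0 = 0; there are 3 such assignment(s).
  in0=0, in1=0, in2=0
  in0=0, in1=0, in2=1
  in0=0, in1=1, in2=1

0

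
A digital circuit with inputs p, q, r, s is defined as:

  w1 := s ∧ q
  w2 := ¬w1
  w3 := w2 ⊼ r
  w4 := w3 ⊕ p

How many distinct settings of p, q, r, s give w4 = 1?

w4 = w3 ⊕ p must be 1, so w3 and p differ.
Enumerating the 16 input combinations, 8 give w4 = 1 and 8 give w4 = 0.

8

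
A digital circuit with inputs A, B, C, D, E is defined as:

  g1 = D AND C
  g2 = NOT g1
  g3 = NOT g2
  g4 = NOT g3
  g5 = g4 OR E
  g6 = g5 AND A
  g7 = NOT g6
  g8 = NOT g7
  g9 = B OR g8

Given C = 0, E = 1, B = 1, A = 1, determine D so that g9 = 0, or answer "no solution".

With C = 0, E = 1, B = 1, A = 1 fixed, none of the 2 settings of D give g9 = 0.
For example, with D=1:
g1 = D AND C = 1 AND 0 = 0
g2 = NOT g1 = NOT 0 = 1
g3 = NOT g2 = NOT 1 = 0
g4 = NOT g3 = NOT 0 = 1
g5 = g4 OR E = 1 OR 1 = 1
g6 = g5 AND A = 1 AND 1 = 1
g7 = NOT g6 = NOT 1 = 0
g8 = NOT g7 = NOT 0 = 1
g9 = B OR g8 = 1 OR 1 = 1
giving g9 = 1 ≠ 0.

no solution exists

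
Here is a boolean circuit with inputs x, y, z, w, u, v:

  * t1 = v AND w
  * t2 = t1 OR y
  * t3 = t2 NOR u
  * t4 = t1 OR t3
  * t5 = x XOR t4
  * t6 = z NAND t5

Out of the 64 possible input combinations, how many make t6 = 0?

t6 = z NAND t5 must be 0, so both z = 1 and t5 = 1.
t5 = x XOR t4 must be 1, so x and t4 differ.
Enumerating the 64 input combinations, 16 give t6 = 0 and 48 give t6 = 1.

16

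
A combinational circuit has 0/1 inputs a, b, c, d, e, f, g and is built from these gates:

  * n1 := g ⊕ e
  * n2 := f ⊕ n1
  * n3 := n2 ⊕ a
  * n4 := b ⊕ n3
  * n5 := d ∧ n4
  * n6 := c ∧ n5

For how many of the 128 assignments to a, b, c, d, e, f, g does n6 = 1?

16

n6 = c ∧ n5 must be 1, so both c = 1 and n5 = 1.
Enumerating the 128 input combinations, 16 give n6 = 1 and 112 give n6 = 0.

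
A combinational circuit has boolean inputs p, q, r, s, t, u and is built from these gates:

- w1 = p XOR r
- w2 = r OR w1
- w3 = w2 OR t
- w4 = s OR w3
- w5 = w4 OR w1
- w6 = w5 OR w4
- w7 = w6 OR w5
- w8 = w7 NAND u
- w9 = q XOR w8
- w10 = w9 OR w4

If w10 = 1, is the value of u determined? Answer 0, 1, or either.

either

Both values of u occur among assignments with w10 = 1:
  u=0: p=0, q=0, r=0, s=0, t=0, u=0
  u=1: p=0, q=0, r=0, s=0, t=0, u=1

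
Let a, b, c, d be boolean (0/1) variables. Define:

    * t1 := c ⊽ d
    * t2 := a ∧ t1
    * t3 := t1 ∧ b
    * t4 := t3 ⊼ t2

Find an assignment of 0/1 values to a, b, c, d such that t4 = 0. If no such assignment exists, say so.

a=1, b=1, c=0, d=0

t4 = t3 ⊼ t2 must be 0, so both t3 = 1 and t2 = 1.
Check with a=1, b=1, c=0, d=0:
t1 = c ⊽ d = 0 ⊽ 0 = 1
t2 = a ∧ t1 = 1 ∧ 1 = 1
t3 = t1 ∧ b = 1 ∧ 1 = 1
t4 = t3 ⊼ t2 = 1 ⊼ 1 = 0
So t4 = 0 as required.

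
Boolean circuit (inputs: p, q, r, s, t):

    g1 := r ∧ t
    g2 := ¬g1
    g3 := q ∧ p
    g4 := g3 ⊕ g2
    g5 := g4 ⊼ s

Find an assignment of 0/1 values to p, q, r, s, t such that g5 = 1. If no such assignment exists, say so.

g5 = g4 ⊼ s must be 1, so at least one of g4, s is 0.
Check with p=0, q=0, r=1, s=0, t=1:
g1 = r ∧ t = 1 ∧ 1 = 1
g2 = ¬g1 = ¬1 = 0
g3 = q ∧ p = 0 ∧ 0 = 0
g4 = g3 ⊕ g2 = 0 ⊕ 0 = 0
g5 = g4 ⊼ s = 0 ⊼ 0 = 1
So g5 = 1 as required.

p=0, q=0, r=1, s=0, t=1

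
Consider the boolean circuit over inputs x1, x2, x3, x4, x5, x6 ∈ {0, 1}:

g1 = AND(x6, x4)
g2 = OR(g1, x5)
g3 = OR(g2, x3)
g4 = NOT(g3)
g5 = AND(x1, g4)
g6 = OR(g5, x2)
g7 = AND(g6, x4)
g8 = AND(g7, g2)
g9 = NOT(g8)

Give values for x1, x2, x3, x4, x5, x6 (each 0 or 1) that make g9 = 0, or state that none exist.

x1=0, x2=1, x3=1, x4=1, x5=1, x6=1

g9 = NOT(g8) must be 0, so g8 = 1.
g8 = AND(g7, g2) must be 1, so both g7 = 1 and g2 = 1.
Check with x1=0, x2=1, x3=1, x4=1, x5=1, x6=1:
g1 = AND(x6, x4) = AND(1, 1) = 1
g2 = OR(g1, x5) = OR(1, 1) = 1
g3 = OR(g2, x3) = OR(1, 1) = 1
g4 = NOT(g3) = NOT 1 = 0
g5 = AND(x1, g4) = AND(0, 0) = 0
g6 = OR(g5, x2) = OR(0, 1) = 1
g7 = AND(g6, x4) = AND(1, 1) = 1
g8 = AND(g7, g2) = AND(1, 1) = 1
g9 = NOT(g8) = NOT 1 = 0
So g9 = 0 as required.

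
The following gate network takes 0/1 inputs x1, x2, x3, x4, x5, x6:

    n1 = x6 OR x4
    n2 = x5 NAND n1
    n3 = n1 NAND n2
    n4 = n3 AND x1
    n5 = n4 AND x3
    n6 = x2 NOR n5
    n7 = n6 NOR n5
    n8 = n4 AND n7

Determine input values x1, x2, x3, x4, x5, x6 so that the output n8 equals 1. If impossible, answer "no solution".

x1=1, x2=1, x3=0, x4=1, x5=1, x6=0

Check with x1=1, x2=1, x3=0, x4=1, x5=1, x6=0:
n1 = x6 OR x4 = 0 OR 1 = 1
n2 = x5 NAND n1 = 1 NAND 1 = 0
n3 = n1 NAND n2 = 1 NAND 0 = 1
n4 = n3 AND x1 = 1 AND 1 = 1
n5 = n4 AND x3 = 1 AND 0 = 0
n6 = x2 NOR n5 = 1 NOR 0 = 0
n7 = n6 NOR n5 = 0 NOR 0 = 1
n8 = n4 AND n7 = 1 AND 1 = 1
So n8 = 1 as required.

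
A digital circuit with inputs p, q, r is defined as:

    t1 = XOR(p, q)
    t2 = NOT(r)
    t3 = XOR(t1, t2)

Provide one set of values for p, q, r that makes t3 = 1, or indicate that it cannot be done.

p=0, q=1, r=1

t3 = XOR(t1, t2) must be 1, so t1 and t2 differ.
Check with p=0, q=1, r=1:
t1 = XOR(p, q) = XOR(0, 1) = 1
t2 = NOT(r) = NOT 1 = 0
t3 = XOR(t1, t2) = XOR(1, 0) = 1
So t3 = 1 as required.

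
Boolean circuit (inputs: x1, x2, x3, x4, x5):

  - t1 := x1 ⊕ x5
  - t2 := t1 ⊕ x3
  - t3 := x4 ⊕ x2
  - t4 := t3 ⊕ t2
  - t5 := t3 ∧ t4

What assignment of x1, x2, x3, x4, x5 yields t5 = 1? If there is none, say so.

x1=1, x2=1, x3=1, x4=0, x5=0

Check with x1=1, x2=1, x3=1, x4=0, x5=0:
t1 = x1 ⊕ x5 = 1 ⊕ 0 = 1
t2 = t1 ⊕ x3 = 1 ⊕ 1 = 0
t3 = x4 ⊕ x2 = 0 ⊕ 1 = 1
t4 = t3 ⊕ t2 = 1 ⊕ 0 = 1
t5 = t3 ∧ t4 = 1 ∧ 1 = 1
So t5 = 1 as required.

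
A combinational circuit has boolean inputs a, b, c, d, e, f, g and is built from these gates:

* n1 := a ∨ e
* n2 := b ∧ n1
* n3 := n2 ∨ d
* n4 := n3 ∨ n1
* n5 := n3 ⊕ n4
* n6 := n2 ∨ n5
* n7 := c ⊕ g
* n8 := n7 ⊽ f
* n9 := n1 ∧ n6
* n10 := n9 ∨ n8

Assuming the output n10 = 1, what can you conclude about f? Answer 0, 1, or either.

either

Both values of f occur among assignments with n10 = 1:
  f=0: a=0, b=0, c=0, d=0, e=0, f=0, g=0
  f=1: a=0, b=0, c=0, d=0, e=1, f=1, g=0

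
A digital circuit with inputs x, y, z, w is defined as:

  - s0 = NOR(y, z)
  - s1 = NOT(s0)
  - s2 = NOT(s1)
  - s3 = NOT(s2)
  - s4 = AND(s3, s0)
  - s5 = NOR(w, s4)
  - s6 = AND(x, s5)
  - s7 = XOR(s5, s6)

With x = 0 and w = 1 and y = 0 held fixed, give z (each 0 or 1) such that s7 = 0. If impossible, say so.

Check with x = 0 and w = 1 and y = 0 and z=1:
s0 = NOR(y, z) = NOR(0, 1) = 0
s1 = NOT(s0) = NOT 0 = 1
s2 = NOT(s1) = NOT 1 = 0
s3 = NOT(s2) = NOT 0 = 1
s4 = AND(s3, s0) = AND(1, 0) = 0
s5 = NOR(w, s4) = NOR(1, 0) = 0
s6 = AND(x, s5) = AND(0, 0) = 0
s7 = XOR(s5, s6) = XOR(0, 0) = 0
So s7 = 0.

z=1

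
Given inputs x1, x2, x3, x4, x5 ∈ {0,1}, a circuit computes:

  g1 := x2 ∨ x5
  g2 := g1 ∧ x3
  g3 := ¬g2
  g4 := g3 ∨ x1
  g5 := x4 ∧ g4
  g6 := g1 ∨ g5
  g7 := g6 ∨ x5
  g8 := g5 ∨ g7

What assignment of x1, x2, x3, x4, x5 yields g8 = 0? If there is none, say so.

g8 = g5 ∨ g7 must be 0, so both g5 = 0 and g7 = 0.
g5 = x4 ∧ g4 must be 0, so at least one of x4, g4 is 0.
g7 = g6 ∨ x5 must be 0, so both g6 = 0 and x5 = 0.
Check with x1=1 x2=0 x3=1 x4=0 x5=0:
g1 = x2 ∨ x5 = 0 ∨ 0 = 0
g2 = g1 ∧ x3 = 0 ∧ 1 = 0
g3 = ¬g2 = ¬0 = 1
g4 = g3 ∨ x1 = 1 ∨ 1 = 1
g5 = x4 ∧ g4 = 0 ∧ 1 = 0
g6 = g1 ∨ g5 = 0 ∨ 0 = 0
g7 = g6 ∨ x5 = 0 ∨ 0 = 0
g8 = g5 ∨ g7 = 0 ∨ 0 = 0
So g8 = 0 as required.

x1=1 x2=0 x3=1 x4=0 x5=0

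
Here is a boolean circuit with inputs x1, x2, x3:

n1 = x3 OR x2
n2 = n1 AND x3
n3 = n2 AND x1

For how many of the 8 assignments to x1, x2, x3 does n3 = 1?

n3 = n2 AND x1 must be 1, so both n2 = 1 and x1 = 1.
n2 = n1 AND x3 must be 1, so both n1 = 1 and x3 = 1.
Satisfying assignments:
  x1=1, x2=0, x3=1
  x1=1, x2=1, x3=1

2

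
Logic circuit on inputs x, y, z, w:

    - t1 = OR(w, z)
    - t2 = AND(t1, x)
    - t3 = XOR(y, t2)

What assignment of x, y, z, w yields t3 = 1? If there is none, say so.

t3 = XOR(y, t2) must be 1, so y and t2 differ.
Check with x=0, y=1, z=1, w=1:
t1 = OR(w, z) = OR(1, 1) = 1
t2 = AND(t1, x) = AND(1, 0) = 0
t3 = XOR(y, t2) = XOR(1, 0) = 1
So t3 = 1 as required.

x=0, y=1, z=1, w=1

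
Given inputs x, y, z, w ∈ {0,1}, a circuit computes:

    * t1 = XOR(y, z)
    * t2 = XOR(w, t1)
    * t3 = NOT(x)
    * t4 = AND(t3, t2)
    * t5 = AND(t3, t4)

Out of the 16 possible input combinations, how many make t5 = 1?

t5 = AND(t3, t4) must be 1, so both t3 = 1 and t4 = 1.
t3 = NOT(x) must be 1, so x = 0.
Satisfying assignments:
  x=0, y=0, z=0, w=1
  x=0, y=0, z=1, w=0
  x=0, y=1, z=0, w=0
  x=0, y=1, z=1, w=1

4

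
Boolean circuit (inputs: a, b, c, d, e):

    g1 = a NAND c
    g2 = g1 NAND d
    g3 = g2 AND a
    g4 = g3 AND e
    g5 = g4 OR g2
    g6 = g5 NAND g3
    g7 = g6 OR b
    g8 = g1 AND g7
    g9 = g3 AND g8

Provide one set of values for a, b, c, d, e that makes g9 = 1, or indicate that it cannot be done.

g9 = g3 AND g8 must be 1, so both g3 = 1 and g8 = 1.
g3 = g2 AND a must be 1, so both g2 = 1 and a = 1.
g8 = g1 AND g7 must be 1, so both g1 = 1 and g7 = 1.
Check with a=1, b=1, c=0, d=0, e=0:
g1 = a NAND c = 1 NAND 0 = 1
g2 = g1 NAND d = 1 NAND 0 = 1
g3 = g2 AND a = 1 AND 1 = 1
g4 = g3 AND e = 1 AND 0 = 0
g5 = g4 OR g2 = 0 OR 1 = 1
g6 = g5 NAND g3 = 1 NAND 1 = 0
g7 = g6 OR b = 0 OR 1 = 1
g8 = g1 AND g7 = 1 AND 1 = 1
g9 = g3 AND g8 = 1 AND 1 = 1
So g9 = 1 as required.

a=1, b=1, c=0, d=0, e=0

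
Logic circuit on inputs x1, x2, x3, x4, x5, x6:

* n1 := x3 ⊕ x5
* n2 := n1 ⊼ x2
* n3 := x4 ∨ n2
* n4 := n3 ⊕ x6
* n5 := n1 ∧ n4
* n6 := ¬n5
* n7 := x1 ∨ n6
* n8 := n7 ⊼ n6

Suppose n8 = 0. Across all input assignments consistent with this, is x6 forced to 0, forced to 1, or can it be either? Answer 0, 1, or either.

Both values of x6 occur among assignments with n8 = 0:
  x6=0: x1=0, x2=0, x3=0, x4=0, x5=0, x6=0
  x6=1: x1=0, x2=0, x3=0, x4=0, x5=0, x6=1

either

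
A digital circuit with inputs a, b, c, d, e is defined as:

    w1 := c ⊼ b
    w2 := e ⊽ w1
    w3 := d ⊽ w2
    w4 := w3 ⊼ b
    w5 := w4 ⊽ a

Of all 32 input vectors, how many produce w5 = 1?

w5 = w4 ⊽ a must be 1, so both w4 = 0 and a = 0.
w4 = w3 ⊼ b must be 0, so both w3 = 1 and b = 1.
Enumerating the 32 input combinations, 3 give w5 = 1 and 29 give w5 = 0.

3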